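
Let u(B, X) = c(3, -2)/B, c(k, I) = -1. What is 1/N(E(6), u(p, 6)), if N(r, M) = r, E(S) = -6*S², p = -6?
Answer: -1/216 ≈ -0.0046296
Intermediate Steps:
u(B, X) = -1/B
1/N(E(6), u(p, 6)) = 1/(-6*6²) = 1/(-6*36) = 1/(-216) = -1/216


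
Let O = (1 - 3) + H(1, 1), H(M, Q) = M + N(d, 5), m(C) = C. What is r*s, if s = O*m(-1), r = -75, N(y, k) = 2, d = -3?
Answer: 75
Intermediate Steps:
H(M, Q) = 2 + M (H(M, Q) = M + 2 = 2 + M)
O = 1 (O = (1 - 3) + (2 + 1) = -2 + 3 = 1)
s = -1 (s = 1*(-1) = -1)
r*s = -75*(-1) = 75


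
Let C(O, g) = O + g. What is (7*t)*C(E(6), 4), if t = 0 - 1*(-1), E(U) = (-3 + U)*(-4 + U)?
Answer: 70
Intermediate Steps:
E(U) = (-4 + U)*(-3 + U)
t = 1 (t = 0 + 1 = 1)
(7*t)*C(E(6), 4) = (7*1)*((12 + 6² - 7*6) + 4) = 7*((12 + 36 - 42) + 4) = 7*(6 + 4) = 7*10 = 70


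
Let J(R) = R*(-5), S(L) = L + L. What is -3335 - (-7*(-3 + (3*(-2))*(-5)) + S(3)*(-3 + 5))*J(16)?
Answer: -17495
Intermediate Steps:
S(L) = 2*L
J(R) = -5*R
-3335 - (-7*(-3 + (3*(-2))*(-5)) + S(3)*(-3 + 5))*J(16) = -3335 - (-7*(-3 + (3*(-2))*(-5)) + (2*3)*(-3 + 5))*(-5*16) = -3335 - (-7*(-3 - 6*(-5)) + 6*2)*(-80) = -3335 - (-7*(-3 + 30) + 12)*(-80) = -3335 - (-7*27 + 12)*(-80) = -3335 - (-189 + 12)*(-80) = -3335 - (-177)*(-80) = -3335 - 1*14160 = -3335 - 14160 = -17495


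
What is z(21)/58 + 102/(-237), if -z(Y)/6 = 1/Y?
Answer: -6981/16037 ≈ -0.43531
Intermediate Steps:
z(Y) = -6/Y
z(21)/58 + 102/(-237) = -6/21/58 + 102/(-237) = -6*1/21*(1/58) + 102*(-1/237) = -2/7*1/58 - 34/79 = -1/203 - 34/79 = -6981/16037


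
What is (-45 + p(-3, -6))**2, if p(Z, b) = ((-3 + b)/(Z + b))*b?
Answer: 2601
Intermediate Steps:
p(Z, b) = b*(-3 + b)/(Z + b) (p(Z, b) = ((-3 + b)/(Z + b))*b = b*(-3 + b)/(Z + b))
(-45 + p(-3, -6))**2 = (-45 - 6*(-3 - 6)/(-3 - 6))**2 = (-45 - 6*(-9)/(-9))**2 = (-45 - 6*(-1/9)*(-9))**2 = (-45 - 6)**2 = (-51)**2 = 2601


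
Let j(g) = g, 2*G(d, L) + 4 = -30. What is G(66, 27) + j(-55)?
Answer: -72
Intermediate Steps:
G(d, L) = -17 (G(d, L) = -2 + (½)*(-30) = -2 - 15 = -17)
G(66, 27) + j(-55) = -17 - 55 = -72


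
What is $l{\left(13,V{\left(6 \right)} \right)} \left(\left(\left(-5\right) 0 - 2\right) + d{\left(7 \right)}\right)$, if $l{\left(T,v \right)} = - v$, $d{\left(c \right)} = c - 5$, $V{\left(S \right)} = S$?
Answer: $0$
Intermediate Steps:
$d{\left(c \right)} = -5 + c$ ($d{\left(c \right)} = c - 5 = -5 + c$)
$l{\left(13,V{\left(6 \right)} \right)} \left(\left(\left(-5\right) 0 - 2\right) + d{\left(7 \right)}\right) = \left(-1\right) 6 \left(\left(\left(-5\right) 0 - 2\right) + \left(-5 + 7\right)\right) = - 6 \left(\left(0 - 2\right) + 2\right) = - 6 \left(-2 + 2\right) = \left(-6\right) 0 = 0$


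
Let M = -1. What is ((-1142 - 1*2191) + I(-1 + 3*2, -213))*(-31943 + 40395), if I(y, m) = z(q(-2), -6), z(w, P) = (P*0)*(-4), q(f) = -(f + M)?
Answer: -28170516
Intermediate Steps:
q(f) = 1 - f (q(f) = -(f - 1) = -(-1 + f) = 1 - f)
z(w, P) = 0 (z(w, P) = 0*(-4) = 0)
I(y, m) = 0
((-1142 - 1*2191) + I(-1 + 3*2, -213))*(-31943 + 40395) = ((-1142 - 1*2191) + 0)*(-31943 + 40395) = ((-1142 - 2191) + 0)*8452 = (-3333 + 0)*8452 = -3333*8452 = -28170516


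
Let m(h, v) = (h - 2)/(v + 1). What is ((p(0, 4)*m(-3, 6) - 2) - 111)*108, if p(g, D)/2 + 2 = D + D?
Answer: -91908/7 ≈ -13130.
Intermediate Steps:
p(g, D) = -4 + 4*D (p(g, D) = -4 + 2*(D + D) = -4 + 2*(2*D) = -4 + 4*D)
m(h, v) = (-2 + h)/(1 + v)
((p(0, 4)*m(-3, 6) - 2) - 111)*108 = (((-4 + 4*4)*((-2 - 3)/(1 + 6)) - 2) - 111)*108 = (((-4 + 16)*(-5/7) - 2) - 111)*108 = ((12*((⅐)*(-5)) - 2) - 111)*108 = ((12*(-5/7) - 2) - 111)*108 = ((-60/7 - 2) - 111)*108 = (-74/7 - 111)*108 = -851/7*108 = -91908/7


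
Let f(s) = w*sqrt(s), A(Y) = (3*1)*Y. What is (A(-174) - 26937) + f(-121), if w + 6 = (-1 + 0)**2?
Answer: -27459 - 55*I ≈ -27459.0 - 55.0*I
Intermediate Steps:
w = -5 (w = -6 + (-1 + 0)**2 = -6 + (-1)**2 = -6 + 1 = -5)
A(Y) = 3*Y
f(s) = -5*sqrt(s)
(A(-174) - 26937) + f(-121) = (3*(-174) - 26937) - 55*I = (-522 - 26937) - 55*I = -27459 - 55*I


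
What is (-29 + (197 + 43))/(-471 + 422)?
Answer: -211/49 ≈ -4.3061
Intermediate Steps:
(-29 + (197 + 43))/(-471 + 422) = (-29 + 240)/(-49) = 211*(-1/49) = -211/49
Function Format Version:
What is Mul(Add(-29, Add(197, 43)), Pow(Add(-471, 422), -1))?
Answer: Rational(-211, 49) ≈ -4.3061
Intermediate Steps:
Mul(Add(-29, Add(197, 43)), Pow(Add(-471, 422), -1)) = Mul(Add(-29, 240), Pow(-49, -1)) = Mul(211, Rational(-1, 49)) = Rational(-211, 49)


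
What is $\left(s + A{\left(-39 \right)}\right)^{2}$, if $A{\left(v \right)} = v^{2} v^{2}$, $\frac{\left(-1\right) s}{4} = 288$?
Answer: $5346680419521$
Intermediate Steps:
$s = -1152$ ($s = \left(-4\right) 288 = -1152$)
$A{\left(v \right)} = v^{4}$
$\left(s + A{\left(-39 \right)}\right)^{2} = \left(-1152 + \left(-39\right)^{4}\right)^{2} = \left(-1152 + 2313441\right)^{2} = 2312289^{2} = 5346680419521$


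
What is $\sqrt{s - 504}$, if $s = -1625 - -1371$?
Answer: $i \sqrt{758} \approx 27.532 i$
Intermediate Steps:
$s = -254$ ($s = -1625 + 1371 = -254$)
$\sqrt{s - 504} = \sqrt{-254 - 504} = \sqrt{-758} = i \sqrt{758}$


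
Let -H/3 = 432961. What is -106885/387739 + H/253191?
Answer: -176896638524/32724008383 ≈ -5.4057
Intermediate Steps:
H = -1298883 (H = -3*432961 = -1298883)
-106885/387739 + H/253191 = -106885/387739 - 1298883/253191 = -106885*1/387739 - 1298883*1/253191 = -106885/387739 - 432961/84397 = -176896638524/32724008383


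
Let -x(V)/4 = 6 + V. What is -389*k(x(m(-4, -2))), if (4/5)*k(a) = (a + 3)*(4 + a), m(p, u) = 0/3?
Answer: -204225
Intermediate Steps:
m(p, u) = 0 (m(p, u) = 0*(⅓) = 0)
x(V) = -24 - 4*V (x(V) = -4*(6 + V) = -24 - 4*V)
k(a) = 5*(3 + a)*(4 + a)/4 (k(a) = 5*((a + 3)*(4 + a))/4 = 5*((3 + a)*(4 + a))/4 = 5*(3 + a)*(4 + a)/4)
-389*k(x(m(-4, -2))) = -389*(15 + 5*(-24 - 4*0)²/4 + 35*(-24 - 4*0)/4) = -389*(15 + 5*(-24 + 0)²/4 + 35*(-24 + 0)/4) = -389*(15 + (5/4)*(-24)² + (35/4)*(-24)) = -389*(15 + (5/4)*576 - 210) = -389*(15 + 720 - 210) = -389*525 = -204225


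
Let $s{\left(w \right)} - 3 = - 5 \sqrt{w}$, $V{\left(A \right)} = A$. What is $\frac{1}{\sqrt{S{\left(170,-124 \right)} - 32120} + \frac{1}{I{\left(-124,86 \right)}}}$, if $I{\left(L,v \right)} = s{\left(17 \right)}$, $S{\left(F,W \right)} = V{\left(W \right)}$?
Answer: $\frac{i \left(3 - 5 \sqrt{17}\right)}{i - 6 \sqrt{8061} + 10 \sqrt{137037}} \approx -1.7606 \cdot 10^{-6} - 0.005569 i$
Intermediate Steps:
$S{\left(F,W \right)} = W$
$s{\left(w \right)} = 3 - 5 \sqrt{w}$
$I{\left(L,v \right)} = 3 - 5 \sqrt{17}$
$\frac{1}{\sqrt{S{\left(170,-124 \right)} - 32120} + \frac{1}{I{\left(-124,86 \right)}}} = \frac{1}{\sqrt{-124 - 32120} + \frac{1}{3 - 5 \sqrt{17}}} = \frac{1}{\sqrt{-32244} + \frac{1}{3 - 5 \sqrt{17}}} = \frac{1}{2 i \sqrt{8061} + \frac{1}{3 - 5 \sqrt{17}}} = \frac{1}{\frac{1}{3 - 5 \sqrt{17}} + 2 i \sqrt{8061}}$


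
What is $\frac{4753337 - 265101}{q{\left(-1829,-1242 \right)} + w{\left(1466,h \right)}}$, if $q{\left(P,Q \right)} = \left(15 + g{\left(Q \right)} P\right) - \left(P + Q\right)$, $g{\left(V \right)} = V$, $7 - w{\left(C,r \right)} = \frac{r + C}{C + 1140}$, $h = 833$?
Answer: $\frac{11696343016}{5927894567} \approx 1.9731$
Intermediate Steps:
$w{\left(C,r \right)} = 7 - \frac{C + r}{1140 + C}$ ($w{\left(C,r \right)} = 7 - \frac{r + C}{C + 1140} = 7 - \frac{C + r}{1140 + C}$)
$q{\left(P,Q \right)} = 15 - P - Q + P Q$ ($q{\left(P,Q \right)} = \left(15 + Q P\right) - \left(P + Q\right) = \left(15 + P Q\right) - \left(P + Q\right) = 15 - P - Q + P Q$)
$\frac{4753337 - 265101}{q{\left(-1829,-1242 \right)} + w{\left(1466,h \right)}} = \frac{4753337 - 265101}{\left(15 - -1829 - -1242 - -2271618\right) + \frac{7980 - 833 + 6 \cdot 1466}{1140 + 1466}} = \frac{4488236}{\left(15 + 1829 + 1242 + 2271618\right) + \frac{7980 - 833 + 8796}{2606}} = \frac{4488236}{2274704 + \frac{1}{2606} \cdot 15943} = \frac{4488236}{2274704 + \frac{15943}{2606}} = \frac{4488236}{\frac{5927894567}{2606}} = 4488236 \cdot \frac{2606}{5927894567} = \frac{11696343016}{5927894567}$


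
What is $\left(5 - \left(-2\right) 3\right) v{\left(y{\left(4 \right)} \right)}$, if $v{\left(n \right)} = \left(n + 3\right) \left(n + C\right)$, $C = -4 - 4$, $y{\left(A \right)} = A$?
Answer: $-308$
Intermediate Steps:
$C = -8$ ($C = -4 - 4 = -8$)
$v{\left(n \right)} = \left(-8 + n\right) \left(3 + n\right)$ ($v{\left(n \right)} = \left(n + 3\right) \left(n - 8\right) = \left(3 + n\right) \left(-8 + n\right) = \left(-8 + n\right) \left(3 + n\right)$)
$\left(5 - \left(-2\right) 3\right) v{\left(y{\left(4 \right)} \right)} = \left(5 - \left(-2\right) 3\right) \left(-24 + 4^{2} - 20\right) = \left(5 - -6\right) \left(-24 + 16 - 20\right) = \left(5 + 6\right) \left(-28\right) = 11 \left(-28\right) = -308$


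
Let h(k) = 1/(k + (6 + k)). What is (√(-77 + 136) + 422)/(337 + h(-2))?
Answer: 844/675 + 2*√59/675 ≈ 1.2731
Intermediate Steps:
h(k) = 1/(6 + 2*k)
(√(-77 + 136) + 422)/(337 + h(-2)) = (√(-77 + 136) + 422)/(337 + 1/(2*(3 - 2))) = (√59 + 422)/(337 + (½)/1) = (422 + √59)/(337 + (½)*1) = (422 + √59)/(337 + ½) = (422 + √59)/(675/2) = (422 + √59)*(2/675) = 844/675 + 2*√59/675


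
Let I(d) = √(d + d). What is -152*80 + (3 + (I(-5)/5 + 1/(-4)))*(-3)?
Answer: -48673/4 - 3*I*√10/5 ≈ -12168.0 - 1.8974*I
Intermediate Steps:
I(d) = √2*√d (I(d) = √(2*d) = √2*√d)
-152*80 + (3 + (I(-5)/5 + 1/(-4)))*(-3) = -152*80 + (3 + ((√2*√(-5))/5 + 1/(-4)))*(-3) = -12160 + (3 + ((√2*(I*√5))*(⅕) + 1*(-¼)))*(-3) = -12160 + (3 + ((I*√10)*(⅕) - ¼))*(-3) = -12160 + (3 + (I*√10/5 - ¼))*(-3) = -12160 + (3 + (-¼ + I*√10/5))*(-3) = -12160 + (11/4 + I*√10/5)*(-3) = -12160 + (-33/4 - 3*I*√10/5) = -48673/4 - 3*I*√10/5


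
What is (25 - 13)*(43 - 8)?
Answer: 420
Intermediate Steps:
(25 - 13)*(43 - 8) = 12*35 = 420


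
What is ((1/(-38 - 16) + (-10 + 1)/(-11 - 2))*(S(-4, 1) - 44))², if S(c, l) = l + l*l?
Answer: 10962721/13689 ≈ 800.84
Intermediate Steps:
S(c, l) = l + l²
((1/(-38 - 16) + (-10 + 1)/(-11 - 2))*(S(-4, 1) - 44))² = ((1/(-38 - 16) + (-10 + 1)/(-11 - 2))*(1*(1 + 1) - 44))² = ((1/(-54) - 9/(-13))*(1*2 - 44))² = ((-1/54 - 9*(-1/13))*(2 - 44))² = ((-1/54 + 9/13)*(-42))² = ((473/702)*(-42))² = (-3311/117)² = 10962721/13689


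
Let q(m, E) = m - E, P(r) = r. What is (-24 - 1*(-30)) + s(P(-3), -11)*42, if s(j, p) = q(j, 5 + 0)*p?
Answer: 3702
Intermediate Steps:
s(j, p) = p*(-5 + j) (s(j, p) = (j - (5 + 0))*p = (j - 1*5)*p = (j - 5)*p = (-5 + j)*p = p*(-5 + j))
(-24 - 1*(-30)) + s(P(-3), -11)*42 = (-24 - 1*(-30)) - 11*(-5 - 3)*42 = (-24 + 30) - 11*(-8)*42 = 6 + 88*42 = 6 + 3696 = 3702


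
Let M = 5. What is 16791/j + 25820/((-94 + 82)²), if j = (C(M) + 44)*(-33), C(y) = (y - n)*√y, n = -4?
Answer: 9076637/55116 + 50373*√5/16841 ≈ 171.37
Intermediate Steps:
C(y) = √y*(4 + y) (C(y) = (y - 1*(-4))*√y = (y + 4)*√y = (4 + y)*√y = √y*(4 + y))
j = -1452 - 297*√5 (j = (√5*(4 + 5) + 44)*(-33) = (√5*9 + 44)*(-33) = (9*√5 + 44)*(-33) = (44 + 9*√5)*(-33) = -1452 - 297*√5 ≈ -2116.1)
16791/j + 25820/((-94 + 82)²) = 16791/(-1452 - 297*√5) + 25820/((-94 + 82)²) = 16791/(-1452 - 297*√5) + 25820/((-12)²) = 16791/(-1452 - 297*√5) + 25820/144 = 16791/(-1452 - 297*√5) + 25820*(1/144) = 16791/(-1452 - 297*√5) + 6455/36 = 6455/36 + 16791/(-1452 - 297*√5)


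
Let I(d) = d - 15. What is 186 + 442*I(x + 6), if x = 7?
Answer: -698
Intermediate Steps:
I(d) = -15 + d
186 + 442*I(x + 6) = 186 + 442*(-15 + (7 + 6)) = 186 + 442*(-15 + 13) = 186 + 442*(-2) = 186 - 884 = -698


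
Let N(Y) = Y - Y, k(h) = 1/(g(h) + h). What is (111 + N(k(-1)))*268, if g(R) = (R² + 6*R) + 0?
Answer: 29748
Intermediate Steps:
g(R) = R² + 6*R
k(h) = 1/(h + h*(6 + h)) (k(h) = 1/(h*(6 + h) + h) = 1/(h + h*(6 + h)))
N(Y) = 0
(111 + N(k(-1)))*268 = (111 + 0)*268 = 111*268 = 29748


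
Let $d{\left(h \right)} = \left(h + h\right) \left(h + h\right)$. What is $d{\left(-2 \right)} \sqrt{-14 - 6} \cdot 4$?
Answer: $128 i \sqrt{5} \approx 286.22 i$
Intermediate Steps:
$d{\left(h \right)} = 4 h^{2}$ ($d{\left(h \right)} = 2 h 2 h = 4 h^{2}$)
$d{\left(-2 \right)} \sqrt{-14 - 6} \cdot 4 = 4 \left(-2\right)^{2} \sqrt{-14 - 6} \cdot 4 = 4 \cdot 4 \sqrt{-20} \cdot 4 = 16 \cdot 2 i \sqrt{5} \cdot 4 = 32 i \sqrt{5} \cdot 4 = 128 i \sqrt{5}$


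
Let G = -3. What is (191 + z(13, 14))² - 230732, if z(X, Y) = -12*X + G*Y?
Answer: -230683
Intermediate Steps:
z(X, Y) = -12*X - 3*Y
(191 + z(13, 14))² - 230732 = (191 + (-12*13 - 3*14))² - 230732 = (191 + (-156 - 42))² - 230732 = (191 - 198)² - 230732 = (-7)² - 230732 = 49 - 230732 = -230683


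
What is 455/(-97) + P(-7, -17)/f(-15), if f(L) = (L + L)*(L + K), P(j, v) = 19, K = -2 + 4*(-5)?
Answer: -503207/107670 ≈ -4.6736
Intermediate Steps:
K = -22 (K = -2 - 20 = -22)
f(L) = 2*L*(-22 + L) (f(L) = (L + L)*(L - 22) = (2*L)*(-22 + L) = 2*L*(-22 + L))
455/(-97) + P(-7, -17)/f(-15) = 455/(-97) + 19/((2*(-15)*(-22 - 15))) = 455*(-1/97) + 19/((2*(-15)*(-37))) = -455/97 + 19/1110 = -503207/107670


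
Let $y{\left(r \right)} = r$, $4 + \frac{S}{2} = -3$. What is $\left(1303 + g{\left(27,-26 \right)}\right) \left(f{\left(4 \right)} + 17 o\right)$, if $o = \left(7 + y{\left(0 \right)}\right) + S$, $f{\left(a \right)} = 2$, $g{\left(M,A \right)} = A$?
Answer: $-149409$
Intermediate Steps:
$S = -14$ ($S = -8 + 2 \left(-3\right) = -8 - 6 = -14$)
$o = -7$ ($o = \left(7 + 0\right) - 14 = 7 - 14 = -7$)
$\left(1303 + g{\left(27,-26 \right)}\right) \left(f{\left(4 \right)} + 17 o\right) = \left(1303 - 26\right) \left(2 + 17 \left(-7\right)\right) = 1277 \left(2 - 119\right) = 1277 \left(-117\right) = -149409$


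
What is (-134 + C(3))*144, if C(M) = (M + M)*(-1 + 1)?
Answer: -19296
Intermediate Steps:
C(M) = 0 (C(M) = (2*M)*0 = 0)
(-134 + C(3))*144 = (-134 + 0)*144 = -134*144 = -19296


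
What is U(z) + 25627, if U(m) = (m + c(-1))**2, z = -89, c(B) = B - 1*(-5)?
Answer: 32852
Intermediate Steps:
c(B) = 5 + B (c(B) = B + 5 = 5 + B)
U(m) = (4 + m)**2 (U(m) = (m + (5 - 1))**2 = (m + 4)**2 = (4 + m)**2)
U(z) + 25627 = (4 - 89)**2 + 25627 = (-85)**2 + 25627 = 7225 + 25627 = 32852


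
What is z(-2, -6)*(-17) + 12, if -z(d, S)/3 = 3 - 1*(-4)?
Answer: 369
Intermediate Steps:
z(d, S) = -21 (z(d, S) = -3*(3 - 1*(-4)) = -3*(3 + 4) = -3*7 = -21)
z(-2, -6)*(-17) + 12 = -21*(-17) + 12 = 357 + 12 = 369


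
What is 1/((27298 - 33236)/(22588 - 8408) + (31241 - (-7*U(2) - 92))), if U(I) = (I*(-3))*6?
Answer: 7090/220361321 ≈ 3.2174e-5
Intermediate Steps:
U(I) = -18*I (U(I) = -3*I*6 = -18*I)
1/((27298 - 33236)/(22588 - 8408) + (31241 - (-7*U(2) - 92))) = 1/((27298 - 33236)/(22588 - 8408) + (31241 - (-(-126)*2 - 92))) = 1/(-5938/14180 + (31241 - (-7*(-36) - 92))) = 1/(-5938*1/14180 + (31241 - (252 - 92))) = 1/(-2969/7090 + (31241 - 1*160)) = 1/(-2969/7090 + (31241 - 160)) = 1/(-2969/7090 + 31081) = 1/(220361321/7090) = 7090/220361321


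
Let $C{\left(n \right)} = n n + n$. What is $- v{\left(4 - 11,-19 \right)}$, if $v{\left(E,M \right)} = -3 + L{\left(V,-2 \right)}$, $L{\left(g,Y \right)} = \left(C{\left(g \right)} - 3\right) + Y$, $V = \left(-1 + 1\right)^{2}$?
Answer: $8$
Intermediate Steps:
$V = 0$ ($V = 0^{2} = 0$)
$C{\left(n \right)} = n + n^{2}$ ($C{\left(n \right)} = n^{2} + n = n + n^{2}$)
$L{\left(g,Y \right)} = -3 + Y + g \left(1 + g\right)$ ($L{\left(g,Y \right)} = \left(g \left(1 + g\right) - 3\right) + Y = \left(-3 + g \left(1 + g\right)\right) + Y = -3 + Y + g \left(1 + g\right)$)
$v{\left(E,M \right)} = -8$ ($v{\left(E,M \right)} = -3 - 5 = -8$)
$- v{\left(4 - 11,-19 \right)} = \left(-1\right) \left(-8\right) = 8$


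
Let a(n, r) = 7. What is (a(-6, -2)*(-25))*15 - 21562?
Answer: -24187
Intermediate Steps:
(a(-6, -2)*(-25))*15 - 21562 = (7*(-25))*15 - 21562 = -175*15 - 21562 = -2625 - 21562 = -24187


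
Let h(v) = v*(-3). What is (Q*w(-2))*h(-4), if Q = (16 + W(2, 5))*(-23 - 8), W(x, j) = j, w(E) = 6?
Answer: -46872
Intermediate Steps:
h(v) = -3*v
Q = -651 (Q = (16 + 5)*(-23 - 8) = 21*(-31) = -651)
(Q*w(-2))*h(-4) = (-651*6)*(-3*(-4)) = -3906*12 = -46872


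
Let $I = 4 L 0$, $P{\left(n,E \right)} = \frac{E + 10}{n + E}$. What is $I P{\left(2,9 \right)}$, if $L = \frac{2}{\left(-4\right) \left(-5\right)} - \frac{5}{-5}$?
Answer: $0$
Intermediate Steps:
$L = \frac{11}{10}$ ($L = \frac{2}{20} - -1 = 2 \cdot \frac{1}{20} + 1 = \frac{1}{10} + 1 = \frac{11}{10} \approx 1.1$)
$P{\left(n,E \right)} = \frac{10 + E}{E + n}$
$I = 0$ ($I = 4 \cdot \frac{11}{10} \cdot 0 = \frac{22}{5} \cdot 0 = 0$)
$I P{\left(2,9 \right)} = 0 \frac{10 + 9}{9 + 2} = 0 \cdot \frac{1}{11} \cdot 19 = 0 \cdot \frac{19}{11} = 0$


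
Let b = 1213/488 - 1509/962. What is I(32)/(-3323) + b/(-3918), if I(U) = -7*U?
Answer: 205289505085/3056044482192 ≈ 0.067175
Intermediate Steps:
b = 215257/234728 (b = 1213*(1/488) - 1509*1/962 = 1213/488 - 1509/962 = 215257/234728 ≈ 0.91705)
I(32)/(-3323) + b/(-3918) = -7*32/(-3323) + (215257/234728)/(-3918) = -224*(-1/3323) + (215257/234728)*(-1/3918) = 224/3323 - 215257/919664304 = 205289505085/3056044482192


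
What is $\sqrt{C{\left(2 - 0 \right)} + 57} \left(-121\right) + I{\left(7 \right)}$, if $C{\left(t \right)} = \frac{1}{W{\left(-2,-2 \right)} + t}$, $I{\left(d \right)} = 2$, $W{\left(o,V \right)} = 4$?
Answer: $2 - \frac{847 \sqrt{42}}{6} \approx -912.86$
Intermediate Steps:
$C{\left(t \right)} = \frac{1}{4 + t}$
$\sqrt{C{\left(2 - 0 \right)} + 57} \left(-121\right) + I{\left(7 \right)} = \sqrt{\frac{1}{4 + \left(2 - 0\right)} + 57} \left(-121\right) + 2 = \sqrt{\frac{1}{4 + \left(2 + 0\right)} + 57} \left(-121\right) + 2 = \sqrt{\frac{1}{4 + 2} + 57} \left(-121\right) + 2 = \sqrt{\frac{1}{6} + 57} \left(-121\right) + 2 = \sqrt{\frac{343}{6}} \left(-121\right) + 2 = \frac{7 \sqrt{42}}{6} \left(-121\right) + 2 = - \frac{847 \sqrt{42}}{6} + 2 = 2 - \frac{847 \sqrt{42}}{6}$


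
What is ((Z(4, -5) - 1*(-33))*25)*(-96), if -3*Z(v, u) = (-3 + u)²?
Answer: -28000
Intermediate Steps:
Z(v, u) = -(-3 + u)²/3
((Z(4, -5) - 1*(-33))*25)*(-96) = ((-(-3 - 5)²/3 - 1*(-33))*25)*(-96) = ((-⅓*(-8)² + 33)*25)*(-96) = ((-⅓*64 + 33)*25)*(-96) = ((-64/3 + 33)*25)*(-96) = ((35/3)*25)*(-96) = (875/3)*(-96) = -28000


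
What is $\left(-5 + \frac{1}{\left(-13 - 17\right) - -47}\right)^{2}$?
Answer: $\frac{7056}{289} \approx 24.415$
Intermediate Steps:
$\left(-5 + \frac{1}{\left(-13 - 17\right) - -47}\right)^{2} = \left(-5 + \frac{1}{\left(-13 - 17\right) + 47}\right)^{2} = \left(-5 + \frac{1}{-30 + 47}\right)^{2} = \left(-5 + \frac{1}{17}\right)^{2} = \left(- \frac{84}{17}\right)^{2} = \frac{7056}{289}$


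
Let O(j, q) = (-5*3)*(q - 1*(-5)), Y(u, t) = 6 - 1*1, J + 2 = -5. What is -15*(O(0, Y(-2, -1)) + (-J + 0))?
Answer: 2145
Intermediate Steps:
J = -7 (J = -2 - 5 = -7)
Y(u, t) = 5 (Y(u, t) = 6 - 1 = 5)
O(j, q) = -75 - 15*q (O(j, q) = -15*(q + 5) = -15*(5 + q) = -75 - 15*q)
-15*(O(0, Y(-2, -1)) + (-J + 0)) = -15*((-75 - 15*5) + (-1*(-7) + 0)) = -15*((-75 - 75) + (7 + 0)) = -15*(-150 + 7) = -15*(-143) = 2145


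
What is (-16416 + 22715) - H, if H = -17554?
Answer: 23853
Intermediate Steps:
(-16416 + 22715) - H = (-16416 + 22715) - 1*(-17554) = 6299 + 17554 = 23853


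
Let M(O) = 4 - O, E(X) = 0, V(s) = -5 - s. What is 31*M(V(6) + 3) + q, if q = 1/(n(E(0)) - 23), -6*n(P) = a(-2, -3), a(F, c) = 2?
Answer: 26037/70 ≈ 371.96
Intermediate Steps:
n(P) = -1/3 (n(P) = -1/6*2 = -1/3)
q = -3/70 (q = 1/(-1/3 - 23) = 1/(-70/3) = -3/70 ≈ -0.042857)
31*M(V(6) + 3) + q = 31*(4 - ((-5 - 1*6) + 3)) - 3/70 = 31*(4 - ((-5 - 6) + 3)) - 3/70 = 31*(4 - (-11 + 3)) - 3/70 = 31*(4 - 1*(-8)) - 3/70 = 31*(4 + 8) - 3/70 = 31*12 - 3/70 = 372 - 3/70 = 26037/70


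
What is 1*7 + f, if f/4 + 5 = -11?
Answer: -57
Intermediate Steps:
f = -64 (f = -20 + 4*(-11) = -20 - 44 = -64)
1*7 + f = 1*7 - 64 = 7 - 64 = -57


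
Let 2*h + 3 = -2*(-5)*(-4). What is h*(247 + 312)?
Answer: -24037/2 ≈ -12019.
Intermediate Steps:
h = -43/2 (h = -3/2 + (-2*(-5)*(-4))/2 = -3/2 + (10*(-4))/2 = -3/2 + (1/2)*(-40) = -3/2 - 20 = -43/2 ≈ -21.500)
h*(247 + 312) = -43*(247 + 312)/2 = -43/2*559 = -24037/2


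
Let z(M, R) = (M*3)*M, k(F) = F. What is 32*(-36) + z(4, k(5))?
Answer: -1104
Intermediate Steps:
z(M, R) = 3*M² (z(M, R) = (3*M)*M = 3*M²)
32*(-36) + z(4, k(5)) = 32*(-36) + 3*4² = -1152 + 3*16 = -1152 + 48 = -1104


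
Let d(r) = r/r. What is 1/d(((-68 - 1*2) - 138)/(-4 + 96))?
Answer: 1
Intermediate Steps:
d(r) = 1
1/d(((-68 - 1*2) - 138)/(-4 + 96)) = 1/1 = 1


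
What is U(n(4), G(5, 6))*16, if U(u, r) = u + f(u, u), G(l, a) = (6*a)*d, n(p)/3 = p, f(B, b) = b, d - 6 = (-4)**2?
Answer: 384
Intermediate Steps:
d = 22 (d = 6 + (-4)**2 = 6 + 16 = 22)
n(p) = 3*p
G(l, a) = 132*a (G(l, a) = (6*a)*22 = 132*a)
U(u, r) = 2*u (U(u, r) = u + u = 2*u)
U(n(4), G(5, 6))*16 = (2*(3*4))*16 = (2*12)*16 = 24*16 = 384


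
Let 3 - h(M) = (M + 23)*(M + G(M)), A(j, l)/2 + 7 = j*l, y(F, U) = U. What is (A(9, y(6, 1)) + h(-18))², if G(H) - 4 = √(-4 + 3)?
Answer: 5904 - 770*I ≈ 5904.0 - 770.0*I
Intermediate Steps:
G(H) = 4 + I (G(H) = 4 + √(-4 + 3) = 4 + √(-1) = 4 + I)
A(j, l) = -14 + 2*j*l (A(j, l) = -14 + 2*(j*l) = -14 + 2*j*l)
h(M) = 3 - (23 + M)*(4 + I + M) (h(M) = 3 - (M + 23)*(M + (4 + I)) = 3 - (23 + M)*(4 + I + M))
(A(9, y(6, 1)) + h(-18))² = ((-14 + 2*9*1) + (-89 - 1*(-18)² - 23*I - 1*(-18)*(27 + I)))² = ((-14 + 18) + (-89 - 1*324 - 23*I + (486 + 18*I)))² = (4 + (-89 - 324 - 23*I + (486 + 18*I)))² = (4 + (73 - 5*I))² = (77 - 5*I)²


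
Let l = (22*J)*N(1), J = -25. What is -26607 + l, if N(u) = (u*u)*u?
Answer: -27157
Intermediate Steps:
N(u) = u³ (N(u) = u²*u = u³)
l = -550 (l = (22*(-25))*1³ = -550*1 = -550)
-26607 + l = -26607 - 550 = -27157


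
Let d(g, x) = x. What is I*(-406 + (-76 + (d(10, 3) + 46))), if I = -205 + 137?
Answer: 29444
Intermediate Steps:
I = -68
I*(-406 + (-76 + (d(10, 3) + 46))) = -68*(-406 + (-76 + (3 + 46))) = -68*(-406 + (-76 + 49)) = -68*(-406 - 27) = -68*(-433) = 29444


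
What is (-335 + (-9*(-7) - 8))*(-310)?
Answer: 86800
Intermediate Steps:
(-335 + (-9*(-7) - 8))*(-310) = (-335 + (63 - 8))*(-310) = (-335 + 55)*(-310) = -280*(-310) = 86800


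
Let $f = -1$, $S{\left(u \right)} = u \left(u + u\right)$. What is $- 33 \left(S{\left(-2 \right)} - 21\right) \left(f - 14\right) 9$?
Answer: $-57915$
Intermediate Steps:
$S{\left(u \right)} = 2 u^{2}$ ($S{\left(u \right)} = u 2 u = 2 u^{2}$)
$- 33 \left(S{\left(-2 \right)} - 21\right) \left(f - 14\right) 9 = - 33 \left(2 \left(-2\right)^{2} - 21\right) \left(-1 - 14\right) 9 = - 33 \left(2 \cdot 4 - 21\right) \left(-15\right) 9 = - 33 \left(8 - 21\right) \left(-15\right) 9 = - 33 \left(\left(-13\right) \left(-15\right)\right) 9 = \left(-33\right) 195 \cdot 9 = \left(-6435\right) 9 = -57915$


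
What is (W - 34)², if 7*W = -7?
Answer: 1225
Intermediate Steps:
W = -1 (W = (⅐)*(-7) = -1)
(W - 34)² = (-1 - 34)² = (-35)² = 1225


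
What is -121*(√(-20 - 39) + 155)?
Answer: -18755 - 121*I*√59 ≈ -18755.0 - 929.42*I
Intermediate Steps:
-121*(√(-20 - 39) + 155) = -121*(√(-59) + 155) = -121*(I*√59 + 155) = -121*(155 + I*√59) = -18755 - 121*I*√59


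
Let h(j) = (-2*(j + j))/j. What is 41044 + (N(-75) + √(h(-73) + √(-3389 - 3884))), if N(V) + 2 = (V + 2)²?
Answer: 46371 + √(-4 + I*√7273) ≈ 46377.0 + 6.6849*I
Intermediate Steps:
N(V) = -2 + (2 + V)² (N(V) = -2 + (V + 2)² = -2 + (2 + V)²)
h(j) = -4 (h(j) = (-4*j)/j = -4)
41044 + (N(-75) + √(h(-73) + √(-3389 - 3884))) = 41044 + ((-2 + (2 - 75)²) + √(-4 + √(-3389 - 3884))) = 41044 + ((-2 + (-73)²) + √(-4 + √(-7273))) = 41044 + ((-2 + 5329) + √(-4 + I*√7273)) = 41044 + (5327 + √(-4 + I*√7273)) = 46371 + √(-4 + I*√7273)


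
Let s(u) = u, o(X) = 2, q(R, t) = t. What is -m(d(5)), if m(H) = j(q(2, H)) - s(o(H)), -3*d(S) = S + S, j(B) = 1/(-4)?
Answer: 9/4 ≈ 2.2500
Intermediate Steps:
j(B) = -1/4
d(S) = -2*S/3 (d(S) = -(S + S)/3 = -2*S/3)
m(H) = -9/4 (m(H) = -1/4 - 1*2 = -1/4 - 2 = -9/4)
-m(d(5)) = -1*(-9/4) = 9/4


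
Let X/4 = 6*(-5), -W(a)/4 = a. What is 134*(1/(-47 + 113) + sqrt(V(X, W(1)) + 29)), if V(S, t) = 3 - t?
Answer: 26599/33 ≈ 806.03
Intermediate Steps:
W(a) = -4*a
X = -120 (X = 4*(6*(-5)) = 4*(-30) = -120)
134*(1/(-47 + 113) + sqrt(V(X, W(1)) + 29)) = 134*(1/(-47 + 113) + sqrt((3 - (-4)) + 29)) = 134*(1/66 + sqrt((3 - 1*(-4)) + 29)) = 134*(1/66 + sqrt((3 + 4) + 29)) = 134*(1/66 + sqrt(7 + 29)) = 134*(1/66 + sqrt(36)) = 134*(1/66 + 6) = 134*(397/66) = 26599/33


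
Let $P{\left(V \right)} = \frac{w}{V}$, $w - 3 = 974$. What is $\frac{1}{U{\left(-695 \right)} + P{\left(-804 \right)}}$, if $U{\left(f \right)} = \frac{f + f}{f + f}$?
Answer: $- \frac{804}{173} \approx -4.6474$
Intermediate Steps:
$w = 977$ ($w = 3 + 974 = 977$)
$P{\left(V \right)} = \frac{977}{V}$
$U{\left(f \right)} = 1$ ($U{\left(f \right)} = \frac{2 f}{2 f} = 2 f \frac{1}{2 f} = 1$)
$\frac{1}{U{\left(-695 \right)} + P{\left(-804 \right)}} = \frac{1}{1 + \frac{977}{-804}} = \frac{1}{1 + 977 \left(- \frac{1}{804}\right)} = \frac{1}{1 - \frac{977}{804}} = \frac{1}{- \frac{173}{804}} = - \frac{804}{173}$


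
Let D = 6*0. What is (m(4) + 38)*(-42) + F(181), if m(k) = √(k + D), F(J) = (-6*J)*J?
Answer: -198246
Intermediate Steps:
F(J) = -6*J²
D = 0
m(k) = √k (m(k) = √(k + 0) = √k)
(m(4) + 38)*(-42) + F(181) = (√4 + 38)*(-42) - 6*181² = (2 + 38)*(-42) - 6*32761 = 40*(-42) - 196566 = -1680 - 196566 = -198246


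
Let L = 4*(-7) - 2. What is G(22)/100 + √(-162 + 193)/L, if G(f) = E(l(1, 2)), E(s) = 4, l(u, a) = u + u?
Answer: 1/25 - √31/30 ≈ -0.14559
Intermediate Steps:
l(u, a) = 2*u
G(f) = 4
L = -30 (L = -28 - 2 = -30)
G(22)/100 + √(-162 + 193)/L = 4/100 + √(-162 + 193)/(-30) = 4*(1/100) + √31*(-1/30) = 1/25 - √31/30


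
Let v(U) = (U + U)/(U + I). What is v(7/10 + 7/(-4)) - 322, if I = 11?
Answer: -64120/199 ≈ -322.21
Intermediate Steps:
v(U) = 2*U/(11 + U) (v(U) = (U + U)/(U + 11) = (2*U)/(11 + U) = 2*U/(11 + U))
v(7/10 + 7/(-4)) - 322 = 2*(7/10 + 7/(-4))/(11 + (7/10 + 7/(-4))) - 322 = 2*(7*(1/10) + 7*(-1/4))/(11 + (7*(1/10) + 7*(-1/4))) - 322 = 2*(7/10 - 7/4)/(11 + (7/10 - 7/4)) - 322 = 2*(-21/20)/(11 - 21/20) - 322 = 2*(-21/20)/(199/20) - 322 = 2*(-21/20)*(20/199) - 322 = -42/199 - 322 = -64120/199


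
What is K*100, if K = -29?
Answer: -2900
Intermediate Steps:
K*100 = -29*100 = -2900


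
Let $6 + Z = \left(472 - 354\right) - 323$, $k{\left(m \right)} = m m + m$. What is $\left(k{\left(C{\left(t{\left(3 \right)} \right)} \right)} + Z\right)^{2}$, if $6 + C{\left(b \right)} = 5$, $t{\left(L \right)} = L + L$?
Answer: $44521$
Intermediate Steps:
$t{\left(L \right)} = 2 L$
$C{\left(b \right)} = -1$ ($C{\left(b \right)} = -6 + 5 = -1$)
$k{\left(m \right)} = m + m^{2}$ ($k{\left(m \right)} = m^{2} + m = m + m^{2}$)
$Z = -211$ ($Z = -6 + \left(\left(472 - 354\right) - 323\right) = -6 + \left(118 - 323\right) = -6 - 205 = -211$)
$\left(k{\left(C{\left(t{\left(3 \right)} \right)} \right)} + Z\right)^{2} = \left(- (1 - 1) - 211\right)^{2} = \left(\left(-1\right) 0 - 211\right)^{2} = \left(0 - 211\right)^{2} = \left(-211\right)^{2} = 44521$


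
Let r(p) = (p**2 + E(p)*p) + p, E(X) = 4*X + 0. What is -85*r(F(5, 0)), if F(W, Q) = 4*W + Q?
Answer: -171700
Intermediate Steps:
E(X) = 4*X
F(W, Q) = Q + 4*W
r(p) = p + 5*p**2 (r(p) = (p**2 + (4*p)*p) + p = (p**2 + 4*p**2) + p = 5*p**2 + p = p + 5*p**2)
-85*r(F(5, 0)) = -85*(0 + 4*5)*(1 + 5*(0 + 4*5)) = -85*(0 + 20)*(1 + 5*(0 + 20)) = -1700*(1 + 5*20) = -1700*(1 + 100) = -1700*101 = -85*2020 = -171700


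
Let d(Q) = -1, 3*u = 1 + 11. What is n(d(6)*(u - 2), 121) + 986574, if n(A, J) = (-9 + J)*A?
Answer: 986350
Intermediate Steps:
u = 4 (u = (1 + 11)/3 = (⅓)*12 = 4)
n(A, J) = A*(-9 + J)
n(d(6)*(u - 2), 121) + 986574 = (-(4 - 2))*(-9 + 121) + 986574 = -1*2*112 + 986574 = -2*112 + 986574 = -224 + 986574 = 986350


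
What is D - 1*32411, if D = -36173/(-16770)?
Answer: -543496297/16770 ≈ -32409.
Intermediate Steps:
D = 36173/16770 (D = -36173*(-1/16770) = 36173/16770 ≈ 2.1570)
D - 1*32411 = 36173/16770 - 1*32411 = 36173/16770 - 32411 = -543496297/16770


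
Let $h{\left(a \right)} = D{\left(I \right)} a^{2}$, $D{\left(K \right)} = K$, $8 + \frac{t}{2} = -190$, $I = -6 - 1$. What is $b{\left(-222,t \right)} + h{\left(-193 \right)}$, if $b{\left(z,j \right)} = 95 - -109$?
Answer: $-260539$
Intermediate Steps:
$I = -7$ ($I = -6 - 1 = -7$)
$t = -396$ ($t = -16 + 2 \left(-190\right) = -16 - 380 = -396$)
$b{\left(z,j \right)} = 204$ ($b{\left(z,j \right)} = 95 + 109 = 204$)
$h{\left(a \right)} = - 7 a^{2}$
$b{\left(-222,t \right)} + h{\left(-193 \right)} = 204 - 7 \left(-193\right)^{2} = 204 - 260743 = -260539$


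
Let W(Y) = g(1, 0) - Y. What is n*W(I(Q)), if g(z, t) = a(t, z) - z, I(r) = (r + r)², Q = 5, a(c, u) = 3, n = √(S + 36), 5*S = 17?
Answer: -98*√985/5 ≈ -615.14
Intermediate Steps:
S = 17/5 (S = (⅕)*17 = 17/5 ≈ 3.4000)
n = √985/5 (n = √(17/5 + 36) = √(197/5) = √985/5 ≈ 6.2769)
I(r) = 4*r² (I(r) = (2*r)² = 4*r²)
g(z, t) = 3 - z
W(Y) = 2 - Y (W(Y) = (3 - 1*1) - Y = (3 - 1) - Y = 2 - Y)
n*W(I(Q)) = (√985/5)*(2 - 4*5²) = (√985/5)*(2 - 4*25) = (√985/5)*(2 - 1*100) = (√985/5)*(2 - 100) = (√985/5)*(-98) = -98*√985/5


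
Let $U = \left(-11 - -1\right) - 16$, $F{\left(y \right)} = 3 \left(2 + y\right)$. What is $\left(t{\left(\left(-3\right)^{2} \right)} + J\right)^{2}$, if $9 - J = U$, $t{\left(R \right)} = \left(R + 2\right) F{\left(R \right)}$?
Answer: $158404$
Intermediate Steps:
$F{\left(y \right)} = 6 + 3 y$
$t{\left(R \right)} = \left(2 + R\right) \left(6 + 3 R\right)$ ($t{\left(R \right)} = \left(R + 2\right) \left(6 + 3 R\right) = \left(2 + R\right) \left(6 + 3 R\right)$)
$U = -26$ ($U = \left(-11 + 1\right) - 16 = -10 - 16 = -26$)
$J = 35$ ($J = 9 - -26 = 9 + 26 = 35$)
$\left(t{\left(\left(-3\right)^{2} \right)} + J\right)^{2} = \left(3 \left(2 + \left(-3\right)^{2}\right)^{2} + 35\right)^{2} = \left(3 \left(2 + 9\right)^{2} + 35\right)^{2} = \left(3 \cdot 11^{2} + 35\right)^{2} = \left(3 \cdot 121 + 35\right)^{2} = \left(363 + 35\right)^{2} = 398^{2} = 158404$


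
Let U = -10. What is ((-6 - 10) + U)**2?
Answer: 676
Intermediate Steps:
((-6 - 10) + U)**2 = ((-6 - 10) - 10)**2 = (-16 - 10)**2 = (-26)**2 = 676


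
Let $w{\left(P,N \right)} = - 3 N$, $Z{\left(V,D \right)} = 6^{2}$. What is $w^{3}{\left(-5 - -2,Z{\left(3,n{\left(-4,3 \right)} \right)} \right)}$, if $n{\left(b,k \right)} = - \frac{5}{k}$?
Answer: $-1259712$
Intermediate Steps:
$Z{\left(V,D \right)} = 36$
$w^{3}{\left(-5 - -2,Z{\left(3,n{\left(-4,3 \right)} \right)} \right)} = \left(\left(-3\right) 36\right)^{3} = \left(-108\right)^{3} = -1259712$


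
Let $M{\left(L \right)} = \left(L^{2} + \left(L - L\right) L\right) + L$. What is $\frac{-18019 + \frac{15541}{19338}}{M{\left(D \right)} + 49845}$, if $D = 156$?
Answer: $- \frac{348435881}{1437528906} \approx -0.24239$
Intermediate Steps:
$M{\left(L \right)} = L + L^{2}$ ($M{\left(L \right)} = \left(L^{2} + 0 L\right) + L = \left(L^{2} + 0\right) + L = L^{2} + L = L + L^{2}$)
$\frac{-18019 + \frac{15541}{19338}}{M{\left(D \right)} + 49845} = \frac{-18019 + \frac{15541}{19338}}{156 \left(1 + 156\right) + 49845} = \frac{-18019 + 15541 \cdot \frac{1}{19338}}{156 \cdot 157 + 49845} = \frac{-18019 + \frac{15541}{19338}}{24492 + 49845} = - \frac{348435881}{19338 \cdot 74337} = \left(- \frac{348435881}{19338}\right) \frac{1}{74337} = - \frac{348435881}{1437528906}$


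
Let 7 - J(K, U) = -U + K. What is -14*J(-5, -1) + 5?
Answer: -149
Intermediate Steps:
J(K, U) = 7 + U - K (J(K, U) = 7 - (-U + K) = 7 - (K - U) = 7 + (U - K) = 7 + U - K)
-14*J(-5, -1) + 5 = -14*(7 - 1 - 1*(-5)) + 5 = -14*(7 - 1 + 5) + 5 = -14*11 + 5 = -154 + 5 = -149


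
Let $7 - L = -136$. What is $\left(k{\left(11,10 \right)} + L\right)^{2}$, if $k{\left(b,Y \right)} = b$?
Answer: $23716$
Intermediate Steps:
$L = 143$ ($L = 7 - -136 = 7 + 136 = 143$)
$\left(k{\left(11,10 \right)} + L\right)^{2} = \left(11 + 143\right)^{2} = 154^{2} = 23716$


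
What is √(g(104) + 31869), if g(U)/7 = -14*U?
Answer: √21677 ≈ 147.23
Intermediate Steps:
g(U) = -98*U (g(U) = 7*(-14*U) = -98*U)
√(g(104) + 31869) = √(-98*104 + 31869) = √(-10192 + 31869) = √21677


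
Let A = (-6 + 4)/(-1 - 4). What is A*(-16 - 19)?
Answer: -14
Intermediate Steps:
A = ⅖ (A = -2/(-5) = -2*(-⅕) = ⅖ ≈ 0.40000)
A*(-16 - 19) = 2*(-16 - 19)/5 = (⅖)*(-35) = -14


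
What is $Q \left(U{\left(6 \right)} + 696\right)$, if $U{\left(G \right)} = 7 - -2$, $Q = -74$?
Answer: $-52170$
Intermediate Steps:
$U{\left(G \right)} = 9$ ($U{\left(G \right)} = 7 + 2 = 9$)
$Q \left(U{\left(6 \right)} + 696\right) = - 74 \left(9 + 696\right) = \left(-74\right) 705 = -52170$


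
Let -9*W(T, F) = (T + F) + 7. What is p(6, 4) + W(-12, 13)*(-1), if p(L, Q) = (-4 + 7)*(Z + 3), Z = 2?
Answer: 143/9 ≈ 15.889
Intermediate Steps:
W(T, F) = -7/9 - F/9 - T/9 (W(T, F) = -((T + F) + 7)/9 = -((F + T) + 7)/9 = -(7 + F + T)/9 = -7/9 - F/9 - T/9)
p(L, Q) = 15 (p(L, Q) = (-4 + 7)*(2 + 3) = 3*5 = 15)
p(6, 4) + W(-12, 13)*(-1) = 15 + (-7/9 - ⅑*13 - ⅑*(-12))*(-1) = 15 + (-7/9 - 13/9 + 4/3)*(-1) = 15 - 8/9*(-1) = 15 + 8/9 = 143/9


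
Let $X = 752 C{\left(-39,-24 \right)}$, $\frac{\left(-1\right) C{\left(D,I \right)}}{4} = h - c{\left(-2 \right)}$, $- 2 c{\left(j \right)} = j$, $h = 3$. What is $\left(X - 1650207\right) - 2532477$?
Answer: $-4188700$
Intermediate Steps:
$c{\left(j \right)} = - \frac{j}{2}$
$C{\left(D,I \right)} = -8$ ($C{\left(D,I \right)} = - 4 \left(3 - \left(- \frac{1}{2}\right) \left(-2\right)\right) = - 4 \left(3 - 1\right) = \left(-4\right) 2 = -8$)
$X = -6016$ ($X = 752 \left(-8\right) = -6016$)
$\left(X - 1650207\right) - 2532477 = \left(-6016 - 1650207\right) - 2532477 = -1656223 - 2532477 = -4188700$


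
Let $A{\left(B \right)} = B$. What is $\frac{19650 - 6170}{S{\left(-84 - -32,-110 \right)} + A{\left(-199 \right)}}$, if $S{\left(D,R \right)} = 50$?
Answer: $- \frac{13480}{149} \approx -90.47$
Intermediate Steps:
$\frac{19650 - 6170}{S{\left(-84 - -32,-110 \right)} + A{\left(-199 \right)}} = \frac{19650 - 6170}{50 - 199} = \frac{13480}{-149} = 13480 \left(- \frac{1}{149}\right) = - \frac{13480}{149}$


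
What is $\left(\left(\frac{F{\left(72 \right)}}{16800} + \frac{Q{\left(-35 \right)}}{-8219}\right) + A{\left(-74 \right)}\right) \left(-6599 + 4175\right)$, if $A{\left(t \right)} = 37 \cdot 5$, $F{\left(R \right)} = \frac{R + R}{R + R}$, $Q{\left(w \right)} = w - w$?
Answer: $- \frac{313908101}{700} \approx -4.4844 \cdot 10^{5}$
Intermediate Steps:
$Q{\left(w \right)} = 0$
$F{\left(R \right)} = 1$ ($F{\left(R \right)} = \frac{2 R}{2 R} = 2 R \frac{1}{2 R} = 1$)
$A{\left(t \right)} = 185$
$\left(\left(\frac{F{\left(72 \right)}}{16800} + \frac{Q{\left(-35 \right)}}{-8219}\right) + A{\left(-74 \right)}\right) \left(-6599 + 4175\right) = \left(\left(1 \cdot \frac{1}{16800} + \frac{0}{-8219}\right) + 185\right) \left(-6599 + 4175\right) = \left(\left(1 \cdot \frac{1}{16800} + 0 \left(- \frac{1}{8219}\right)\right) + 185\right) \left(-2424\right) = \left(\left(\frac{1}{16800} + 0\right) + 185\right) \left(-2424\right) = \left(\frac{1}{16800} + 185\right) \left(-2424\right) = \frac{3108001}{16800} \left(-2424\right) = - \frac{313908101}{700}$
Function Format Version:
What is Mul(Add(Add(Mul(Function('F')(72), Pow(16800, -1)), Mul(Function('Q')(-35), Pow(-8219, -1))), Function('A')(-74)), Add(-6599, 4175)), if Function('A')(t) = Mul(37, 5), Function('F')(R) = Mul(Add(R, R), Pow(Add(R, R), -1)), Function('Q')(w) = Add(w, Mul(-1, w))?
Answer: Rational(-313908101, 700) ≈ -4.4844e+5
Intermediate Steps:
Function('Q')(w) = 0
Function('F')(R) = 1 (Function('F')(R) = Mul(Mul(2, R), Pow(Mul(2, R), -1)) = Mul(Mul(2, R), Mul(Rational(1, 2), Pow(R, -1))) = 1)
Function('A')(t) = 185
Mul(Add(Add(Mul(Function('F')(72), Pow(16800, -1)), Mul(Function('Q')(-35), Pow(-8219, -1))), Function('A')(-74)), Add(-6599, 4175)) = Mul(Add(Add(Mul(1, Pow(16800, -1)), Mul(0, Pow(-8219, -1))), 185), Add(-6599, 4175)) = Mul(Add(Add(Mul(1, Rational(1, 16800)), Mul(0, Rational(-1, 8219))), 185), -2424) = Mul(Add(Add(Rational(1, 16800), 0), 185), -2424) = Mul(Add(Rational(1, 16800), 185), -2424) = Mul(Rational(3108001, 16800), -2424) = Rational(-313908101, 700)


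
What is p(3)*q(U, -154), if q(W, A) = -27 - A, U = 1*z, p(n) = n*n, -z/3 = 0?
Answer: 1143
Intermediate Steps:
z = 0 (z = -3*0 = 0)
p(n) = n**2
U = 0 (U = 1*0 = 0)
p(3)*q(U, -154) = 3**2*(-27 - 1*(-154)) = 9*(-27 + 154) = 9*127 = 1143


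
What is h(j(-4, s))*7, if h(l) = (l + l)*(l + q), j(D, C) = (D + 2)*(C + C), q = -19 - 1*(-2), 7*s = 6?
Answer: 6864/7 ≈ 980.57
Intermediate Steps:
s = 6/7 (s = (1/7)*6 = 6/7 ≈ 0.85714)
q = -17 (q = -19 + 2 = -17)
j(D, C) = 2*C*(2 + D) (j(D, C) = (2 + D)*(2*C) = 2*C*(2 + D))
h(l) = 2*l*(-17 + l) (h(l) = (l + l)*(l - 17) = (2*l)*(-17 + l) = 2*l*(-17 + l))
h(j(-4, s))*7 = (2*(2*(6/7)*(2 - 4))*(-17 + 2*(6/7)*(2 - 4)))*7 = (2*(2*(6/7)*(-2))*(-17 + 2*(6/7)*(-2)))*7 = (2*(-24/7)*(-17 - 24/7))*7 = (2*(-24/7)*(-143/7))*7 = (6864/49)*7 = 6864/7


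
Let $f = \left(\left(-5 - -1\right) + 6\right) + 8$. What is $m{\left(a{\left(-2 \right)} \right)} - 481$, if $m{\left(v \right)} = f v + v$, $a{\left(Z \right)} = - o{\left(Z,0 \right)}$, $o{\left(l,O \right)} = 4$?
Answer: $-525$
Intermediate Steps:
$a{\left(Z \right)} = -4$ ($a{\left(Z \right)} = \left(-1\right) 4 = -4$)
$f = 10$ ($f = \left(\left(-5 + 1\right) + 6\right) + 8 = \left(-4 + 6\right) + 8 = 2 + 8 = 10$)
$m{\left(v \right)} = 11 v$ ($m{\left(v \right)} = 10 v + v = 11 v$)
$m{\left(a{\left(-2 \right)} \right)} - 481 = 11 \left(-4\right) - 481 = -44 - 481 = -525$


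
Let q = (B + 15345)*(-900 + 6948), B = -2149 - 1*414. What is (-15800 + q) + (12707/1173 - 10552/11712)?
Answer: 44242505525351/572424 ≈ 7.7290e+7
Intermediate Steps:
B = -2563 (B = -2149 - 414 = -2563)
q = 77305536 (q = (-2563 + 15345)*(-900 + 6948) = 12782*6048 = 77305536)
(-15800 + q) + (12707/1173 - 10552/11712) = (-15800 + 77305536) + (12707/1173 - 10552/11712) = 77289736 + (12707*(1/1173) - 10552*1/11712) = 77289736 + (12707/1173 - 1319/1464) = 77289736 + 5685287/572424 = 44242505525351/572424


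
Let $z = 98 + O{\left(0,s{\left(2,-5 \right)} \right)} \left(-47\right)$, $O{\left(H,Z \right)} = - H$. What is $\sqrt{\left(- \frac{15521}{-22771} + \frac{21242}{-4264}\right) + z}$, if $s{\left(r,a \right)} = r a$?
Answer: $\frac{\sqrt{326686406033939}}{1867222} \approx 9.6799$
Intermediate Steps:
$s{\left(r,a \right)} = a r$
$z = 98$ ($z = 98 + \left(-1\right) 0 \left(-47\right) = 98 + 0 \left(-47\right) = 98 + 0 = 98$)
$\sqrt{\left(- \frac{15521}{-22771} + \frac{21242}{-4264}\right) + z} = \sqrt{\left(- \frac{15521}{-22771} + \frac{21242}{-4264}\right) + 98} = \sqrt{\left(\left(-15521\right) \left(- \frac{1}{22771}\right) + 21242 \left(- \frac{1}{4264}\right)\right) + 98} = \sqrt{\left(\frac{15521}{22771} - \frac{817}{164}\right) + 98} = \sqrt{- \frac{16058463}{3734444} + 98} = \sqrt{\frac{349917049}{3734444}} = \frac{\sqrt{326686406033939}}{1867222}$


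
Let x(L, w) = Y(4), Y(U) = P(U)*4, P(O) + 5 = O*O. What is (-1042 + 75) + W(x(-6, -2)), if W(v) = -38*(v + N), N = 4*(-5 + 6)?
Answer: -2791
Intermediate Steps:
N = 4 (N = 4*1 = 4)
P(O) = -5 + O² (P(O) = -5 + O*O = -5 + O²)
Y(U) = -20 + 4*U² (Y(U) = (-5 + U²)*4 = -20 + 4*U²)
x(L, w) = 44 (x(L, w) = -20 + 4*4² = -20 + 4*16 = -20 + 64 = 44)
W(v) = -152 - 38*v (W(v) = -38*(v + 4) = -38*(4 + v) = -152 - 38*v)
(-1042 + 75) + W(x(-6, -2)) = (-1042 + 75) + (-152 - 38*44) = -967 + (-152 - 1672) = -967 - 1824 = -2791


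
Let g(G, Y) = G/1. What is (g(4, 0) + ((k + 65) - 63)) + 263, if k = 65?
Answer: 334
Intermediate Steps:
g(G, Y) = G (g(G, Y) = G*1 = G)
(g(4, 0) + ((k + 65) - 63)) + 263 = (4 + ((65 + 65) - 63)) + 263 = (4 + (130 - 63)) + 263 = (4 + 67) + 263 = 71 + 263 = 334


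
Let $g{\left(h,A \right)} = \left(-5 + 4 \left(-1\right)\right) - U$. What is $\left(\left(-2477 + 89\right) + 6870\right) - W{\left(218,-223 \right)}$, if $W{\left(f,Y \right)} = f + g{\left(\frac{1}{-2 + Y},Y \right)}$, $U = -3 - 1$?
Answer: $4269$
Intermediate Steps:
$U = -4$ ($U = -3 - 1 = -4$)
$g{\left(h,A \right)} = -5$ ($g{\left(h,A \right)} = \left(-5 + 4 \left(-1\right)\right) - -4 = \left(-5 - 4\right) + 4 = -9 + 4 = -5$)
$W{\left(f,Y \right)} = -5 + f$ ($W{\left(f,Y \right)} = f - 5 = -5 + f$)
$\left(\left(-2477 + 89\right) + 6870\right) - W{\left(218,-223 \right)} = \left(\left(-2477 + 89\right) + 6870\right) - \left(-5 + 218\right) = \left(-2388 + 6870\right) - 213 = 4482 - 213 = 4269$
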